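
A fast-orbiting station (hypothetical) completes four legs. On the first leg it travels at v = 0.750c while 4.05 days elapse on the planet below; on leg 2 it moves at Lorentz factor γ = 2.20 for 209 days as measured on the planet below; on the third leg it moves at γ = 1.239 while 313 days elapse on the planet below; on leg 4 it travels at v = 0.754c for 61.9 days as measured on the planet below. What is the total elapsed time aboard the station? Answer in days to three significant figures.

τ = 391 days

Leg 1: γ = 1/√(1 − 0.750²) = 1/√0.4375 = 1.512; τ_1 = 4.05/1.512 = 2.679 days.
Leg 2: γ = 2.20; τ_2 = 209/2.200 = 95.00 days.
Leg 3: γ = 1.239; τ_3 = 313/1.239 = 252.6 days.
Leg 4: γ = 1/√(1 − 0.754²) = 1/√0.4315 = 1.522; τ_4 = 61.9/1.522 = 40.66 days.
Total: 2.679 + 95.00 + 252.6 + 40.66 days.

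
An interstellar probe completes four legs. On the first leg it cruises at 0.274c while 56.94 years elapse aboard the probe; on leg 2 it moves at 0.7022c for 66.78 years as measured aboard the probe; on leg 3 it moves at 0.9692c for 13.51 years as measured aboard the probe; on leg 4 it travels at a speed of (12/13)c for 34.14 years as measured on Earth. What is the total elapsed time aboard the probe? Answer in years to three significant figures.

Leg 1: 56.94 years is already measured aboard the probe.
Leg 2: 66.78 years is already measured aboard the probe.
Leg 3: 13.51 years is already measured aboard the probe.
Leg 4: γ = 1/√(1 − (12/13)²) = 13/5 = 2.600; τ_4 = 34.14/2.600 = 13.13 years.
Total: 56.94 + 66.78 + 13.51 + 13.13 years.

τ = 150 years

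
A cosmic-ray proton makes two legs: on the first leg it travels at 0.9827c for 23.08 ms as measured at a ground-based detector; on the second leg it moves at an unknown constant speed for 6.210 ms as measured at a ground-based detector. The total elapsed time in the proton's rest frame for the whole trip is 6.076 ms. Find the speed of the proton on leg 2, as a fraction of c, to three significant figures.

Leg 1: γ = 1/√(1 − 0.9827²) = 1/√0.03430 = 5.399; τ_1 = 23.08/5.399 = 4.275 ms.
Leg 2: speed unknown; τ_2 = 6.210/γ_2.
Total proper time: 4.275 + τ_2 = 6.076, so τ_2 = 6.076 − 4.275 = 1.801 ms.
γ_2 = 6.210/1.801 = 3.447; β = √(1 − 1/γ²) = √0.9158.

β = 0.957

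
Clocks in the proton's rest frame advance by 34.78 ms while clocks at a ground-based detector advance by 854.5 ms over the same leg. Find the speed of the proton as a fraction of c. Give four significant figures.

The proper time is measured in the proton's rest frame (both events occur at the proton's location); Δt is measured at a ground-based detector. γ = Δt/τ = 854.5/34.78 = 24.57.
β = √(1 − 1/γ²) = √(1 − 0.001657) = √0.9983

β = 0.9992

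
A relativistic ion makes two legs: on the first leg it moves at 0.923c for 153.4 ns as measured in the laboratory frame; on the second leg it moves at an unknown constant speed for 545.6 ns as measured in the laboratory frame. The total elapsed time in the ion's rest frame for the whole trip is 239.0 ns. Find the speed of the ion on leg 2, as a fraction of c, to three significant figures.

Leg 1: γ = 1/√(1 − 0.923²) = 1/√0.1481 = 2.599; τ_1 = 153.4/2.599 = 59.03 ns.
Leg 2: speed unknown; τ_2 = 545.6/γ_2.
Total proper time: 59.03 + τ_2 = 239.0, so τ_2 = 239.0 − 59.03 = 180.0 ns.
γ_2 = 545.6/180.0 = 3.032; β = √(1 − 1/γ²) = √0.8912.

β = 0.944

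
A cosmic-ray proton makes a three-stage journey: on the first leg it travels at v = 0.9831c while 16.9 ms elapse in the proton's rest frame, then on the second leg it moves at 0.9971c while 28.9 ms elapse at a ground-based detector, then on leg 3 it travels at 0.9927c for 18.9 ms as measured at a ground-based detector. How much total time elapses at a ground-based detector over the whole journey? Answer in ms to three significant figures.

Δt = 140 ms

Leg 1: γ = 1/√(1 − 0.9831²) = 1/√0.03351 = 5.462; Δt_1 = 5.462 × 16.9 = 92.31 ms.
Leg 2: 28.9 ms is already measured at a ground-based detector.
Leg 3: 18.9 ms is already measured at a ground-based detector.
Total: 92.31 + 28.90 + 18.90 ms.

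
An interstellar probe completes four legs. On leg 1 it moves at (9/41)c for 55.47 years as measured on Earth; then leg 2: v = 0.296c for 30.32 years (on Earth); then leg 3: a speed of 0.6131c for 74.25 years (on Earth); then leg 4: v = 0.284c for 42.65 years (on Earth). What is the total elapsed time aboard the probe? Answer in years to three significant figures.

Leg 1: γ = 1/√(1 − (9/41)²) = 41/40 = 1.025; τ_1 = 55.47/1.025 = 54.12 years.
Leg 2: γ = 1/√(1 − 0.296²) = 1/√0.9124 = 1.047; τ_2 = 30.32/1.047 = 28.96 years.
Leg 3: γ = 1/√(1 − 0.6131²) = 1/√0.6241 = 1.266; τ_3 = 74.25/1.266 = 58.66 years.
Leg 4: γ = 1/√(1 − 0.284²) = 1/√0.9193 = 1.043; τ_4 = 42.65/1.043 = 40.89 years.
Total: 54.12 + 28.96 + 58.66 + 40.89 years.

τ = 183 years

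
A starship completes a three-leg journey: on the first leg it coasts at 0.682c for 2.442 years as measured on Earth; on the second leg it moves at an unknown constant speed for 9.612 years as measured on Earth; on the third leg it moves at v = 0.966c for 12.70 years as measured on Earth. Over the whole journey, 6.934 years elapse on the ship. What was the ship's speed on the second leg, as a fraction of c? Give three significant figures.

Leg 1: γ = 1/√(1 − 0.682²) = 1/√0.5349 = 1.367; τ_1 = 2.442/1.367 = 1.786 years.
Leg 2: speed unknown; τ_2 = 9.612/γ_2.
Leg 3: γ = 1/√(1 − 0.966²) = 1/√0.06684 = 3.868; τ_3 = 12.70/3.868 = 3.283 years.
Total proper time: 1.786 + τ_2 + 3.283 = 6.934, so τ_2 = 6.934 − 5.069 = 1.865 years.
γ_2 = 9.612/1.865 = 5.155; β = √(1 − 1/γ²) = √0.9624.

β = 0.981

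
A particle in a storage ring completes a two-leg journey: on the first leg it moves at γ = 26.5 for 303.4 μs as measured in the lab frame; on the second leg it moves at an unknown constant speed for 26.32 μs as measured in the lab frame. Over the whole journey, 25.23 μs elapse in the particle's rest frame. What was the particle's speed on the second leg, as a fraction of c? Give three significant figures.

β = 0.852

Leg 1: γ = 26.5; τ_1 = 303.4/26.50 = 11.45 μs.
Leg 2: speed unknown; τ_2 = 26.32/γ_2.
Total proper time: 11.45 + τ_2 = 25.23, so τ_2 = 25.23 − 11.45 = 13.78 μs.
γ_2 = 26.32/13.78 = 1.910; β = √(1 − 1/γ²) = √0.7259.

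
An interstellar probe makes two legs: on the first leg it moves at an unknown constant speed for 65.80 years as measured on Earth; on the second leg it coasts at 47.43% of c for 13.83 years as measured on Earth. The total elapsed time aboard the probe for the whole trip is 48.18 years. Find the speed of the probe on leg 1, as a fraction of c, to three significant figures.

Leg 1: speed unknown; τ_1 = 65.80/γ_1.
Leg 2: β = 0.4743; γ = 1/√(1 − 0.4743²) = 1/√0.7750 = 1.136; τ_2 = 13.83/1.136 = 12.18 years.
Total proper time: τ_1 + 12.18 = 48.18, so τ_1 = 48.18 − 12.18 = 36.00 years.
γ_1 = 65.80/36.00 = 1.828; β = √(1 − 1/γ²) = √0.7006.

β = 0.837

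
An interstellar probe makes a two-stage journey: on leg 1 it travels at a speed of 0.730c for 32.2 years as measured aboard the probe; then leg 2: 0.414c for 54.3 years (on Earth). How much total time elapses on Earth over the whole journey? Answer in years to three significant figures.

Leg 1: γ = 1/√(1 − 0.730²) = 1/√0.4671 = 1.463; Δt_1 = 1.463 × 32.2 = 47.11 years.
Leg 2: 54.3 years is already measured on Earth.
Total: 47.11 + 54.30 years.

Δt = 101 years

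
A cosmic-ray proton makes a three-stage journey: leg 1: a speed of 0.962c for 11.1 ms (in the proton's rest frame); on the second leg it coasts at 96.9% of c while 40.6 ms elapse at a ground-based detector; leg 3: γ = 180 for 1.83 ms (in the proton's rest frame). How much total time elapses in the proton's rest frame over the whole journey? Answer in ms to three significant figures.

τ = 23.0 ms

Leg 1: 11.1 ms is already measured in the proton's rest frame.
Leg 2: β = 0.969; γ = 1/√(1 − 0.969²) = 1/√0.06104 = 4.048; τ_2 = 40.6/4.048 = 10.03 ms.
Leg 3: 1.83 ms is already measured in the proton's rest frame.
Total: 11.10 + 10.03 + 1.830 ms.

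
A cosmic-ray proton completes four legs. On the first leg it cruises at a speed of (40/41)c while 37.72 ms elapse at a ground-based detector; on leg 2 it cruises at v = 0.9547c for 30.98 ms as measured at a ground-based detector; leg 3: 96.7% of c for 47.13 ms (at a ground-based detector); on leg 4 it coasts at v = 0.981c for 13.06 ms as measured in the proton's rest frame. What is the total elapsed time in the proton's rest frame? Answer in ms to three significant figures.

Leg 1: γ = 1/√(1 − (40/41)²) = 41/9 ≈ 4.556; τ_1 = 37.72/4.556 = 8.280 ms.
Leg 2: γ = 1/√(1 − 0.9547²) = 1/√0.08855 = 3.361; τ_2 = 30.98/3.361 = 9.219 ms.
Leg 3: β = 0.967; γ = 1/√(1 − 0.967²) = 1/√0.06491 = 3.925; τ_3 = 47.13/3.925 = 12.01 ms.
Leg 4: 13.06 ms is already measured in the proton's rest frame.
Total: 8.280 + 9.219 + 12.01 + 13.06 ms.

τ = 42.6 ms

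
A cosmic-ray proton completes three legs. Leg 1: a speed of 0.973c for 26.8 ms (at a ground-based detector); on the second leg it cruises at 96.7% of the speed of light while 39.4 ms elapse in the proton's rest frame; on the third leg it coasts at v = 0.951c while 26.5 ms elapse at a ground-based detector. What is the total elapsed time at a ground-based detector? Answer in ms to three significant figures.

Leg 1: 26.8 ms is already measured at a ground-based detector.
Leg 2: β = 0.967; γ = 1/√(1 − 0.967²) = 1/√0.06491 = 3.925; Δt_2 = 3.925 × 39.4 = 154.6 ms.
Leg 3: 26.5 ms is already measured at a ground-based detector.
Total: 26.80 + 154.6 + 26.50 ms.

Δt = 208 ms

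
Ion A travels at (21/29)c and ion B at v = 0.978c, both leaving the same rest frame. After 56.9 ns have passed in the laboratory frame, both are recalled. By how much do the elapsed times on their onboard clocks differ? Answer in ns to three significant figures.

A: γ = 1/√(1 − (21/29)²) = 29/20 = 1.450; τ_A = 56.9/1.450 = 39.24 ns.
B: γ = 1/√(1 − 0.978²) = 1/√0.04352 = 4.794; τ_B = 56.9/4.794 = 11.87 ns.

|τ_A − τ_B| = 27.4 ns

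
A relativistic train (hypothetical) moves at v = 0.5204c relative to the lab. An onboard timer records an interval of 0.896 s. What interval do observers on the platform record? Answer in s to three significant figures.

Δt = 1.05 s

γ = 1/√(1 − 0.5204²) = 1/√0.7292 = 1.171
The interval measured on the train is the proper time (both events occur at the same place in that frame); the lab-frame interval is Δt = γτ = 1.171 × 0.896 s.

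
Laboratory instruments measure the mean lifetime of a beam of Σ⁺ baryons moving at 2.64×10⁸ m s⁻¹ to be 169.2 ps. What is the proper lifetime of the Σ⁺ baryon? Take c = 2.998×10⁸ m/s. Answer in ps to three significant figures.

β = 2.64×10⁸/2.998×10⁸ = 0.8806; γ = 1/√(1 − 0.8806²) = 2.110
The lab-frame lifetime is the dilated interval; the proper lifetime is τ₀ = Δt/γ = 169.2/2.110 ps.

τ₀ = 80.2 ps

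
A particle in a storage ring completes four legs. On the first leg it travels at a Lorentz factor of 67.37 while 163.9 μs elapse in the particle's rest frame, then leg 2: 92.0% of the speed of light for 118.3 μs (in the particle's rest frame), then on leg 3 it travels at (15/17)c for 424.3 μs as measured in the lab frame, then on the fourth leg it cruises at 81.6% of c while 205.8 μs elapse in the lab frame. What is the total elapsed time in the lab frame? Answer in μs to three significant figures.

Leg 1: γ = 67.37; Δt_1 = 67.37 × 163.9 = 1.104×10⁴ μs.
Leg 2: β = 0.920; γ = 1/√(1 − 0.920²) = 1/√0.1536 = 2.552; Δt_2 = 2.552 × 118.3 = 301.8 μs.
Leg 3: 424.3 μs is already measured in the lab frame.
Leg 4: 205.8 μs is already measured in the lab frame.
Total: 1.104×10⁴ + 301.8 + 424.3 + 205.8 μs.

Δt = 1.20×10⁴ μs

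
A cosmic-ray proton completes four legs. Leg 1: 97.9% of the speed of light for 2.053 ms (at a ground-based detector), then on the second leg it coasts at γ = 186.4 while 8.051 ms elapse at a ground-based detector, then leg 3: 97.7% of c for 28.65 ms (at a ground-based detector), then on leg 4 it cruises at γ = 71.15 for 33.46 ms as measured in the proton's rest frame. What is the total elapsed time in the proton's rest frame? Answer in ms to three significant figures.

τ = 40.0 ms

Leg 1: β = 0.979; γ = 1/√(1 − 0.979²) = 1/√0.04156 = 4.905; τ_1 = 2.053/4.905 = 0.4185 ms.
Leg 2: γ = 186.4; τ_2 = 8.051/186.4 = 0.04319 ms.
Leg 3: β = 0.977; γ = 1/√(1 − 0.977²) = 1/√0.04547 = 4.690; τ_3 = 28.65/4.690 = 6.109 ms.
Leg 4: 33.46 ms is already measured in the proton's rest frame.
Total: 0.4185 + 0.04319 + 6.109 + 33.46 ms.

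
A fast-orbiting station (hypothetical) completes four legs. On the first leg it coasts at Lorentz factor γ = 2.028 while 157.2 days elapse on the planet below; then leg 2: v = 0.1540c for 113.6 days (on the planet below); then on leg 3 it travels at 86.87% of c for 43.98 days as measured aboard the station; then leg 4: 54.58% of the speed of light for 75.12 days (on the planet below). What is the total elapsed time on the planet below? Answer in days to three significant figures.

Leg 1: 157.2 days is already measured on the planet below.
Leg 2: 113.6 days is already measured on the planet below.
Leg 3: β = 0.8687; γ = 1/√(1 − 0.8687²) = 1/√0.2454 = 2.019; Δt_3 = 2.019 × 43.98 = 88.79 days.
Leg 4: 75.12 days is already measured on the planet below.
Total: 157.2 + 113.6 + 88.79 + 75.12 days.

Δt = 435 days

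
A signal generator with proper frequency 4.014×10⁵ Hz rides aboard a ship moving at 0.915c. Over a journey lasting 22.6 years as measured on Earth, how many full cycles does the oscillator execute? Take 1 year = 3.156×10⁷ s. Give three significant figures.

γ = 1/√(1 − 0.915²) = 1/√0.1628 = 2.479
The oscillator's own cycle count is N = f × τ where τ is the proper time on the ship. τ = Δt/γ = 22.6/2.479 = 9.118 years = 2.878×10⁸ s.
N = 4.014×10⁵ × 2.878×10⁸ = 1.155×10¹⁴.

N = 1.16×10¹⁴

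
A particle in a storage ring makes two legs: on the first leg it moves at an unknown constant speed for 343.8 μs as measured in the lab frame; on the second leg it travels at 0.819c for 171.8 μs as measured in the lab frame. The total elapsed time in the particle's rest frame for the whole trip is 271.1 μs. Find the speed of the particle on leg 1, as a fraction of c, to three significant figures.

Leg 1: speed unknown; τ_1 = 343.8/γ_1.
Leg 2: γ = 1/√(1 − 0.819²) = 1/√0.3292 = 1.743; τ_2 = 171.8/1.743 = 98.58 μs.
Total proper time: τ_1 + 98.58 = 271.1, so τ_1 = 271.1 − 98.58 = 172.5 μs.
γ_1 = 343.8/172.5 = 1.993; β = √(1 − 1/γ²) = √0.7482.

β = 0.865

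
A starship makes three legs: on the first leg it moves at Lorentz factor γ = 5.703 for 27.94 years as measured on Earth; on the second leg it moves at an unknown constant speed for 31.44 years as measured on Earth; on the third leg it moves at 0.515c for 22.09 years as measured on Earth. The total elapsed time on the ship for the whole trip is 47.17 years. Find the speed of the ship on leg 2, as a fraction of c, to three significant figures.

β = 0.670

Leg 1: γ = 5.703; τ_1 = 27.94/5.703 = 4.899 years.
Leg 2: speed unknown; τ_2 = 31.44/γ_2.
Leg 3: γ = 1/√(1 − 0.515²) = 1/√0.7348 = 1.167; τ_3 = 22.09/1.167 = 18.94 years.
Total proper time: 4.899 + τ_2 + 18.94 = 47.17, so τ_2 = 47.17 − 23.83 = 23.34 years.
γ_2 = 31.44/23.34 = 1.347; β = √(1 − 1/γ²) = √0.4491.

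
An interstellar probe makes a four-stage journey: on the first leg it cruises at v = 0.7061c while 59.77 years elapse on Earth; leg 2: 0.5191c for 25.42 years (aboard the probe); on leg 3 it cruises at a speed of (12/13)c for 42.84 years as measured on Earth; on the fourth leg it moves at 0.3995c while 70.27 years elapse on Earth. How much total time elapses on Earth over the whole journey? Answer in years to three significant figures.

Leg 1: 59.77 years is already measured on Earth.
Leg 2: γ = 1/√(1 − 0.5191²) = 1/√0.7305 = 1.170; Δt_2 = 1.170 × 25.42 = 29.74 years.
Leg 3: 42.84 years is already measured on Earth.
Leg 4: 70.27 years is already measured on Earth.
Total: 59.77 + 29.74 + 42.84 + 70.27 years.

Δt = 203 years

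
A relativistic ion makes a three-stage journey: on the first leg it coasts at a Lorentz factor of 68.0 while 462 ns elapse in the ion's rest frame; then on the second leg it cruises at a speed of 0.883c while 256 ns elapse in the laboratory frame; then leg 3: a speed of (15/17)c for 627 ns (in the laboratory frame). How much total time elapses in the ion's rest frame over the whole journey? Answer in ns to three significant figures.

τ = 877 ns

Leg 1: 462 ns is already measured in the ion's rest frame.
Leg 2: γ = 1/√(1 − 0.883²) = 1/√0.2203 = 2.131; τ_2 = 256/2.131 = 120.2 ns.
Leg 3: γ = 1/√(1 − (15/17)²) = 17/8 = 2.125; τ_3 = 627/2.125 = 295.1 ns.
Total: 462.0 + 120.2 + 295.1 ns.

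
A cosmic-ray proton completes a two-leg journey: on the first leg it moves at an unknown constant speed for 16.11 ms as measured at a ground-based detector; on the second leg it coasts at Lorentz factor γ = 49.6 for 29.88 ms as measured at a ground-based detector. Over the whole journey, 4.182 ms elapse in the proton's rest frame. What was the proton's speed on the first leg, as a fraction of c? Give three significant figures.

β = 0.975

Leg 1: speed unknown; τ_1 = 16.11/γ_1.
Leg 2: γ = 49.6; τ_2 = 29.88/49.60 = 0.6024 ms.
Total proper time: τ_1 + 0.6024 = 4.182, so τ_1 = 4.182 − 0.6024 = 3.580 ms.
γ_1 = 16.11/3.580 = 4.501; β = √(1 − 1/γ²) = √0.9506.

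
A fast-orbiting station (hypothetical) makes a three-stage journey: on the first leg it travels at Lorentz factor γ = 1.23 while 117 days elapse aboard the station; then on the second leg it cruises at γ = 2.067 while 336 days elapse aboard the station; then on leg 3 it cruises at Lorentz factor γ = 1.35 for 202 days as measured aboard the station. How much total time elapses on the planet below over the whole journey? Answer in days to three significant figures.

Δt = 1110 days

Leg 1: γ = 1.23; Δt_1 = 1.230 × 117 = 143.9 days.
Leg 2: γ = 2.067; Δt_2 = 2.067 × 336 = 694.5 days.
Leg 3: γ = 1.35; Δt_3 = 1.350 × 202 = 272.7 days.
Total: 143.9 + 694.5 + 272.7 days.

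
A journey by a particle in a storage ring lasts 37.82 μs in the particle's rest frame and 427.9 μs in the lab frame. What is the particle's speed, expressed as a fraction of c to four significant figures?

The proper time is measured in the particle's rest frame (both events occur at the particle's location); Δt is measured in the lab frame. γ = Δt/τ = 427.9/37.82 = 11.31.
β = √(1 − 1/γ²) = √(1 − 0.007812) = √0.9922

β = 0.9961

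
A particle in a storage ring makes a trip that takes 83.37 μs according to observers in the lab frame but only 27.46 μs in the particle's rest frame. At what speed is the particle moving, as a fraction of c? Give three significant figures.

The proper time is measured in the particle's rest frame (both events occur at the particle's location); Δt is measured in the lab frame. γ = Δt/τ = 83.37/27.46 = 3.036.
β = √(1 − 1/γ²) = √(1 − 0.1085) = √0.8915

v = 0.944c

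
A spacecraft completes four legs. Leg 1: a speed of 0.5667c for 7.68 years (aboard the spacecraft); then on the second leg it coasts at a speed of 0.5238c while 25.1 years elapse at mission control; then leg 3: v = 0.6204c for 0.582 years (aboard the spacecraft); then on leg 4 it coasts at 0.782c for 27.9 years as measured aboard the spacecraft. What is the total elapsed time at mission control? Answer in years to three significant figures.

Leg 1: γ = 1/√(1 − 0.5667²) = 1/√0.6789 = 1.214; Δt_1 = 1.214 × 7.68 = 9.321 years.
Leg 2: 25.1 years is already measured at mission control.
Leg 3: γ = 1/√(1 − 0.6204²) = 1/√0.6151 = 1.275; Δt_3 = 1.275 × 0.582 = 0.7421 years.
Leg 4: γ = 1/√(1 − 0.782²) = 1/√0.3885 = 1.604; Δt_4 = 1.604 × 27.9 = 44.76 years.
Total: 9.321 + 25.10 + 0.7421 + 44.76 years.

Δt = 79.9 years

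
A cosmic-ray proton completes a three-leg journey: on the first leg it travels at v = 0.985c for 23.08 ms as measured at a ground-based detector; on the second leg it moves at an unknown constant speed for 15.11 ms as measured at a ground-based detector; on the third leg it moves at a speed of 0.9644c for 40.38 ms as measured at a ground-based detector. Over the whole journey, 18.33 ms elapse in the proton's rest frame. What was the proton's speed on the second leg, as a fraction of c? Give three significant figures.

β = 0.970

Leg 1: γ = 1/√(1 − 0.985²) = 1/√0.02977 = 5.795; τ_1 = 23.08/5.795 = 3.983 ms.
Leg 2: speed unknown; τ_2 = 15.11/γ_2.
Leg 3: γ = 1/√(1 − 0.9644²) = 1/√0.06993 = 3.781; τ_3 = 40.38/3.781 = 10.68 ms.
Total proper time: 3.983 + τ_2 + 10.68 = 18.33, so τ_2 = 18.33 − 14.66 = 3.669 ms.
γ_2 = 15.11/3.669 = 4.118; β = √(1 − 1/γ²) = √0.9410.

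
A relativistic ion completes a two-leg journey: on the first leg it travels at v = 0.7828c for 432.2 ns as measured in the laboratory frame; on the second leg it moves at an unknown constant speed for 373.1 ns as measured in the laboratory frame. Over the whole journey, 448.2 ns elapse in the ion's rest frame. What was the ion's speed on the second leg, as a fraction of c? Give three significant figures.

Leg 1: γ = 1/√(1 − 0.7828²) = 1/√0.3872 = 1.607; τ_1 = 432.2/1.607 = 268.9 ns.
Leg 2: speed unknown; τ_2 = 373.1/γ_2.
Total proper time: 268.9 + τ_2 = 448.2, so τ_2 = 448.2 − 268.9 = 179.3 ns.
γ_2 = 373.1/179.3 = 2.081; β = √(1 − 1/γ²) = √0.7692.

β = 0.877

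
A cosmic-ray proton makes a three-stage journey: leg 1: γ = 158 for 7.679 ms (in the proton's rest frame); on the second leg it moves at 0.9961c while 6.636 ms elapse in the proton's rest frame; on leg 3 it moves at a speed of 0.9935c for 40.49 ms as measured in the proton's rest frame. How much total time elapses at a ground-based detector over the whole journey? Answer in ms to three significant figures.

Leg 1: γ = 158; Δt_1 = 158.0 × 7.679 = 1213 ms.
Leg 2: γ = 1/√(1 − 0.9961²) = 1/√0.007785 = 11.33; Δt_2 = 11.33 × 6.636 = 75.21 ms.
Leg 3: γ = 1/√(1 − 0.9935²) = 1/√0.01296 = 8.785; Δt_3 = 8.785 × 40.49 = 355.7 ms.
Total: 1213 + 75.21 + 355.7 ms.

Δt = 1640 ms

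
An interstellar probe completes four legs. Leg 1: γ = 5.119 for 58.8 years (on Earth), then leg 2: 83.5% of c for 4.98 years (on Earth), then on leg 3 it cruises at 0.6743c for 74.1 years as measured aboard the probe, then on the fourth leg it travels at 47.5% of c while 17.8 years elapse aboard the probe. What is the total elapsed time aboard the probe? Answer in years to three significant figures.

τ = 106 years

Leg 1: γ = 5.119; τ_1 = 58.8/5.119 = 11.49 years.
Leg 2: β = 0.835; γ = 1/√(1 − 0.835²) = 1/√0.3028 = 1.817; τ_2 = 4.98/1.817 = 2.740 years.
Leg 3: 74.1 years is already measured aboard the probe.
Leg 4: 17.8 years is already measured aboard the probe.
Total: 11.49 + 2.740 + 74.10 + 17.80 years.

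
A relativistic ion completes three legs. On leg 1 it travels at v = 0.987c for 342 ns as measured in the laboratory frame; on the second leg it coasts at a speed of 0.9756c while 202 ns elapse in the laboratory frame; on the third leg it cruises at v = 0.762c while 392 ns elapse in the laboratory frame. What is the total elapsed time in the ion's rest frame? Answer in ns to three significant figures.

Leg 1: γ = 1/√(1 − 0.987²) = 1/√0.02583 = 6.222; τ_1 = 342/6.222 = 54.97 ns.
Leg 2: γ = 1/√(1 − 0.9756²) = 1/√0.04820 = 4.555; τ_2 = 202/4.555 = 44.35 ns.
Leg 3: γ = 1/√(1 − 0.762²) = 1/√0.4194 = 1.544; τ_3 = 392/1.544 = 253.9 ns.
Total: 54.97 + 44.35 + 253.9 ns.

τ = 353 ns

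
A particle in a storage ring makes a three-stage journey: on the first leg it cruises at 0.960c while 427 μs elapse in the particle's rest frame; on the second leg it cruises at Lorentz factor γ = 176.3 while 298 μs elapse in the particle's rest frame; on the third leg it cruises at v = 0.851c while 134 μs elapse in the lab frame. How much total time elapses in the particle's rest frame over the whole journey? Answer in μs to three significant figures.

τ = 795 μs

Leg 1: 427 μs is already measured in the particle's rest frame.
Leg 2: 298 μs is already measured in the particle's rest frame.
Leg 3: γ = 1/√(1 − 0.851²) = 1/√0.2758 = 1.904; τ_3 = 134/1.904 = 70.37 μs.
Total: 427.0 + 298.0 + 70.37 μs.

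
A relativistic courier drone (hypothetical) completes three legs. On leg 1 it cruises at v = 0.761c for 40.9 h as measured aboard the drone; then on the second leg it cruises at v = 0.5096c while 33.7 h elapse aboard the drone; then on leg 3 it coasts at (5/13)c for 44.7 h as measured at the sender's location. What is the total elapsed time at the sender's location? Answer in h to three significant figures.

Δt = 147 h

Leg 1: γ = 1/√(1 − 0.761²) = 1/√0.4209 = 1.541; Δt_1 = 1.541 × 40.9 = 63.04 h.
Leg 2: γ = 1/√(1 − 0.5096²) = 1/√0.7403 = 1.162; Δt_2 = 1.162 × 33.7 = 39.17 h.
Leg 3: 44.7 h is already measured at the sender's location.
Total: 63.04 + 39.17 + 44.70 h.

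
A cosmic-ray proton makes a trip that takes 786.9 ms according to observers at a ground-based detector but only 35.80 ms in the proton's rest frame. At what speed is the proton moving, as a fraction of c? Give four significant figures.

β = 0.9990

The proper time is measured in the proton's rest frame (both events occur at the proton's location); Δt is measured at a ground-based detector. γ = Δt/τ = 786.9/35.80 = 21.98.
β = √(1 − 1/γ²) = √(1 − 0.002070) = √0.9979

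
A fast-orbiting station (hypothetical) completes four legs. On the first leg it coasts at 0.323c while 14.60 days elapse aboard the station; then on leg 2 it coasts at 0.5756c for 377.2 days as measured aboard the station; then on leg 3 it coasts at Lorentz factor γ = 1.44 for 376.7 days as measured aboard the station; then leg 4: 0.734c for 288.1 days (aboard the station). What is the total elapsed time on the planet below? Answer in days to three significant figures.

Leg 1: γ = 1/√(1 − 0.323²) = 1/√0.8957 = 1.057; Δt_1 = 1.057 × 14.60 = 15.43 days.
Leg 2: γ = 1/√(1 − 0.5756²) = 1/√0.6687 = 1.223; Δt_2 = 1.223 × 377.2 = 461.3 days.
Leg 3: γ = 1.44; Δt_3 = 1.440 × 376.7 = 542.4 days.
Leg 4: γ = 1/√(1 − 0.734²) = 1/√0.4612 = 1.472; Δt_4 = 1.472 × 288.1 = 424.2 days.
Total: 15.43 + 461.3 + 542.4 + 424.2 days.

Δt = 1440 days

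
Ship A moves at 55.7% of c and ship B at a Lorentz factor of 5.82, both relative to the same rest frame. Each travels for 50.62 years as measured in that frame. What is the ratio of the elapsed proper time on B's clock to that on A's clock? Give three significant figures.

A: β = 0.557; γ = 1/√(1 − 0.557²) = 1/√0.6898 = 1.204. B: γ = 5.82.
τ_A/τ_B = γ_B/γ_A = 5.820/1.204 = 4.834, so τ_B/τ_A = 0.2069.

τ_B/τ_A = 0.207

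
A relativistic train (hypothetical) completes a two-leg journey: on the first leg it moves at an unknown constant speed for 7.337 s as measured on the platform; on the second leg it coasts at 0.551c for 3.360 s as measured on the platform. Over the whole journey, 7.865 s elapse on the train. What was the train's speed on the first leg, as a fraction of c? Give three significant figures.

Leg 1: speed unknown; τ_1 = 7.337/γ_1.
Leg 2: γ = 1/√(1 − 0.551²) = 1/√0.6964 = 1.198; τ_2 = 3.360/1.198 = 2.804 s.
Total proper time: τ_1 + 2.804 = 7.865, so τ_1 = 7.865 − 2.804 = 5.061 s.
γ_1 = 7.337/5.061 = 1.450; β = √(1 − 1/γ²) = √0.5242.

β = 0.724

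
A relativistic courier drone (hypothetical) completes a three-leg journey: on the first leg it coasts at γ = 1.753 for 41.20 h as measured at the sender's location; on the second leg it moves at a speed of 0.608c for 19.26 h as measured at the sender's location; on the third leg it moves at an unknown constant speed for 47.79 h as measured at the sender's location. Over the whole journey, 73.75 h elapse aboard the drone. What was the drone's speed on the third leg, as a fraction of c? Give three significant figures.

β = 0.682

Leg 1: γ = 1.753; τ_1 = 41.20/1.753 = 23.50 h.
Leg 2: γ = 1/√(1 − 0.608²) = 1/√0.6303 = 1.260; τ_2 = 19.26/1.260 = 15.29 h.
Leg 3: speed unknown; τ_3 = 47.79/γ_3.
Total proper time: 23.50 + 15.29 + τ_3 = 73.75, so τ_3 = 73.75 − 38.79 = 34.96 h.
γ_3 = 47.79/34.96 = 1.367; β = √(1 − 1/γ²) = √0.4650.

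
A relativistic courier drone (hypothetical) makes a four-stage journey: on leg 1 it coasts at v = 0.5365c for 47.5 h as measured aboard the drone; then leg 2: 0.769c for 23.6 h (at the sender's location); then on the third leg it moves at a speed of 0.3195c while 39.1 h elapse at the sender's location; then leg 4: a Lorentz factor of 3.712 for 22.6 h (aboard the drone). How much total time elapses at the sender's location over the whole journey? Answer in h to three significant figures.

Δt = 203 h

Leg 1: γ = 1/√(1 − 0.5365²) = 1/√0.7122 = 1.185; Δt_1 = 1.185 × 47.5 = 56.29 h.
Leg 2: 23.6 h is already measured at the sender's location.
Leg 3: 39.1 h is already measured at the sender's location.
Leg 4: γ = 3.712; Δt_4 = 3.712 × 22.6 = 83.89 h.
Total: 56.29 + 23.60 + 39.10 + 83.89 h.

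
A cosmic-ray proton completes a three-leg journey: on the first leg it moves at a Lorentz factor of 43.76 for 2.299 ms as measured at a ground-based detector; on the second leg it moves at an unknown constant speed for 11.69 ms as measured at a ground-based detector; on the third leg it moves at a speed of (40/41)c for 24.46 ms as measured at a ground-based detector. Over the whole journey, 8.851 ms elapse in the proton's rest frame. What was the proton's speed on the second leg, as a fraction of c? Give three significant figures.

β = 0.956

Leg 1: γ = 43.76; τ_1 = 2.299/43.76 = 0.05254 ms.
Leg 2: speed unknown; τ_2 = 11.69/γ_2.
Leg 3: γ = 1/√(1 − (40/41)²) = 41/9 ≈ 4.556; τ_3 = 24.46/4.556 = 5.369 ms.
Total proper time: 0.05254 + τ_2 + 5.369 = 8.851, so τ_2 = 8.851 − 5.422 = 3.429 ms.
γ_2 = 11.69/3.429 = 3.409; β = √(1 − 1/γ²) = √0.9139.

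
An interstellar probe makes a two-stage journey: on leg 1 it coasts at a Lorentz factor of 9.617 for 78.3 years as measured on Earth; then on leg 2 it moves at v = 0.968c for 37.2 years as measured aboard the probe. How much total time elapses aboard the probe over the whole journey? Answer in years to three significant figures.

τ = 45.3 years

Leg 1: γ = 9.617; τ_1 = 78.3/9.617 = 8.142 years.
Leg 2: 37.2 years is already measured aboard the probe.
Total: 8.142 + 37.20 years.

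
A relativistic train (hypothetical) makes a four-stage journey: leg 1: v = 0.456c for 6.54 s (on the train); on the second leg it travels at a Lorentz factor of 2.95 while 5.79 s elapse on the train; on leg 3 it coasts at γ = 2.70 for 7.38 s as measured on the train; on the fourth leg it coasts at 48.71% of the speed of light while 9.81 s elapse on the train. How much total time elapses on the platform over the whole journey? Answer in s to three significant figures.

Δt = 55.6 s

Leg 1: γ = 1/√(1 − 0.456²) = 1/√0.7921 = 1.124; Δt_1 = 1.124 × 6.54 = 7.348 s.
Leg 2: γ = 2.95; Δt_2 = 2.950 × 5.79 = 17.08 s.
Leg 3: γ = 2.70; Δt_3 = 2.700 × 7.38 = 19.93 s.
Leg 4: β = 0.4871; γ = 1/√(1 − 0.4871²) = 1/√0.7627 = 1.145; Δt_4 = 1.145 × 9.81 = 11.23 s.
Total: 7.348 + 17.08 + 19.93 + 11.23 s.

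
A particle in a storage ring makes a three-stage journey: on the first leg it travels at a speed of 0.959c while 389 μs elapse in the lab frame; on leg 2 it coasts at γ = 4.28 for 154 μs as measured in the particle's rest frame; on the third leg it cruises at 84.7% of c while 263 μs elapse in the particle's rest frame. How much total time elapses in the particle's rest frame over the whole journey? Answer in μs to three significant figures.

τ = 527 μs

Leg 1: γ = 1/√(1 − 0.959²) = 1/√0.08032 = 3.529; τ_1 = 389/3.529 = 110.2 μs.
Leg 2: 154 μs is already measured in the particle's rest frame.
Leg 3: 263 μs is already measured in the particle's rest frame.
Total: 110.2 + 154.0 + 263.0 μs.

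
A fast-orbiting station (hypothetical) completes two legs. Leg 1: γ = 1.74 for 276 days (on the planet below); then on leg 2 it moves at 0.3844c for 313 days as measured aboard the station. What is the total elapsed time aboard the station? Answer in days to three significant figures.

τ = 472 days

Leg 1: γ = 1.74; τ_1 = 276/1.740 = 158.6 days.
Leg 2: 313 days is already measured aboard the station.
Total: 158.6 + 313.0 days.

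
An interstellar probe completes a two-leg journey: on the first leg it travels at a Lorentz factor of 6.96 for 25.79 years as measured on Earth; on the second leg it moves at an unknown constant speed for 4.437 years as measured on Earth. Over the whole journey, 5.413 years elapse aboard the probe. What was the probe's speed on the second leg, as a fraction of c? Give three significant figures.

β = 0.923

Leg 1: γ = 6.96; τ_1 = 25.79/6.960 = 3.705 years.
Leg 2: speed unknown; τ_2 = 4.437/γ_2.
Total proper time: 3.705 + τ_2 = 5.413, so τ_2 = 5.413 − 3.705 = 1.708 years.
γ_2 = 4.437/1.708 = 2.598; β = √(1 − 1/γ²) = √0.8519.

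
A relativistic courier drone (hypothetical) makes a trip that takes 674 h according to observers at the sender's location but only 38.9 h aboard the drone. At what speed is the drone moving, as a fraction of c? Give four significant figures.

v = 0.9983c

The proper time is measured aboard the drone (both events occur at the drone's location); Δt is measured at the sender's location. γ = Δt/τ = 674/38.9 = 17.33.
β = √(1 − 1/γ²) = √(1 − 0.003331) = √0.9967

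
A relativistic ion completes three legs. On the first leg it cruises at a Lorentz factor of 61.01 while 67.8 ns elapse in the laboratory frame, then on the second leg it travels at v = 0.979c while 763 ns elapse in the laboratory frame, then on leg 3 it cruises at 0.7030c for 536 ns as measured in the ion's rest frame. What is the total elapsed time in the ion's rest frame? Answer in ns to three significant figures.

Leg 1: γ = 61.01; τ_1 = 67.8/61.01 = 1.111 ns.
Leg 2: γ = 1/√(1 − 0.979²) = 1/√0.04156 = 4.905; τ_2 = 763/4.905 = 155.5 ns.
Leg 3: 536 ns is already measured in the ion's rest frame.
Total: 1.111 + 155.5 + 536.0 ns.

τ = 693 ns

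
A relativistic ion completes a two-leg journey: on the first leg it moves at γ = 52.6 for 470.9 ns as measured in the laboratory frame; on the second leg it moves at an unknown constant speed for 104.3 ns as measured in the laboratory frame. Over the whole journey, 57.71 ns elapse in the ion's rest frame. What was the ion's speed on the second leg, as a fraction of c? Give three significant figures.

β = 0.884

Leg 1: γ = 52.6; τ_1 = 470.9/52.60 = 8.952 ns.
Leg 2: speed unknown; τ_2 = 104.3/γ_2.
Total proper time: 8.952 + τ_2 = 57.71, so τ_2 = 57.71 − 8.952 = 48.76 ns.
γ_2 = 104.3/48.76 = 2.139; β = √(1 − 1/γ²) = √0.7815.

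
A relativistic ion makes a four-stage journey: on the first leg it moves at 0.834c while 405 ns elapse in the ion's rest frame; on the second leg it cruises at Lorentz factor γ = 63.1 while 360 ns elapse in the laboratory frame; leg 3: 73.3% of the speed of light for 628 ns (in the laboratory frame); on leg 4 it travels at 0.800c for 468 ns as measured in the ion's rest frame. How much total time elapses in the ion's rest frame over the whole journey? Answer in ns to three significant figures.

Leg 1: 405 ns is already measured in the ion's rest frame.
Leg 2: γ = 63.1; τ_2 = 360/63.10 = 5.705 ns.
Leg 3: β = 0.733; γ = 1/√(1 − 0.733²) = 1/√0.4627 = 1.470; τ_3 = 628/1.470 = 427.2 ns.
Leg 4: 468 ns is already measured in the ion's rest frame.
Total: 405.0 + 5.705 + 427.2 + 468.0 ns.

τ = 1310 ns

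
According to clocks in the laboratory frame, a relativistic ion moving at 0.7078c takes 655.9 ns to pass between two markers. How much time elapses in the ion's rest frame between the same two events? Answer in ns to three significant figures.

τ = 463 ns

γ = 1/√(1 − 0.7078²) = 1/√0.4990 = 1.416
The interval measured in the laboratory frame is the dilated one; the clock in the ion's rest frame measures the proper time τ = Δt/γ = 655.9/1.416 ns.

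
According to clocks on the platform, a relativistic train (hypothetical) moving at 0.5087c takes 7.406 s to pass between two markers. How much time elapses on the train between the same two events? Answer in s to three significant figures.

γ = 1/√(1 − 0.5087²) = 1/√0.7412 = 1.162
The interval measured on the platform is the dilated one; the clock on the train measures the proper time τ = Δt/γ = 7.406/1.162 s.

τ = 6.38 s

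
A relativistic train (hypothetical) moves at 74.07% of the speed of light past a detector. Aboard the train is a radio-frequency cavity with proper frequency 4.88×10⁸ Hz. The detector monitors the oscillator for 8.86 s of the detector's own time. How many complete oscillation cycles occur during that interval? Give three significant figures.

N = 2.90×10⁹

β = 0.7407; γ = 1/√(1 − 0.7407²) = 1/√0.4514 = 1.488
During 8.86 s of lab time, the oscillator's proper time advances by τ = Δt/γ = 8.86/1.488 = 5.952 s = 5.952×10⁰ s.
N = f × τ = 4.88×10⁸ × 5.952×10⁰ = 2.905×10⁹.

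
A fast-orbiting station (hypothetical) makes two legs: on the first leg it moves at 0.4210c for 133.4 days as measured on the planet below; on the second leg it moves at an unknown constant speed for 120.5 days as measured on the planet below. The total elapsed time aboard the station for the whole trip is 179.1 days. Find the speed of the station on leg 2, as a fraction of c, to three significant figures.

Leg 1: γ = 1/√(1 − 0.4210²) = 1/√0.8228 = 1.102; τ_1 = 133.4/1.102 = 121.0 days.
Leg 2: speed unknown; τ_2 = 120.5/γ_2.
Total proper time: 121.0 + τ_2 = 179.1, so τ_2 = 179.1 − 121.0 = 58.10 days.
γ_2 = 120.5/58.10 = 2.074; β = √(1 − 1/γ²) = √0.7675.

β = 0.876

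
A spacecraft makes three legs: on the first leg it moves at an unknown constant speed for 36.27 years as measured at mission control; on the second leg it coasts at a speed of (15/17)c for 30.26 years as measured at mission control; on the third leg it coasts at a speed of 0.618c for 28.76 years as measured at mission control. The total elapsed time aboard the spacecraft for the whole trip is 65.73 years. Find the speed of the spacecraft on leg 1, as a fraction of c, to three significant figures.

Leg 1: speed unknown; τ_1 = 36.27/γ_1.
Leg 2: γ = 1/√(1 − (15/17)²) = 17/8 = 2.125; τ_2 = 30.26/2.125 = 14.24 years.
Leg 3: γ = 1/√(1 − 0.618²) = 1/√0.6181 = 1.272; τ_3 = 28.76/1.272 = 22.61 years.
Total proper time: τ_1 + 14.24 + 22.61 = 65.73, so τ_1 = 65.73 − 36.85 = 28.88 years.
γ_1 = 36.27/28.88 = 1.256; β = √(1 − 1/γ²) = √0.3660.

β = 0.605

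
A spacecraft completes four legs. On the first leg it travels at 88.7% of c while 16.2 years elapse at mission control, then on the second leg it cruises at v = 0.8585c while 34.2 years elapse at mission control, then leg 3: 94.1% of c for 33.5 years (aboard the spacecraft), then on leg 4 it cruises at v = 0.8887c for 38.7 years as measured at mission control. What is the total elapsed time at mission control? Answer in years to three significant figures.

Δt = 188 years

Leg 1: 16.2 years is already measured at mission control.
Leg 2: 34.2 years is already measured at mission control.
Leg 3: β = 0.941; γ = 1/√(1 − 0.941²) = 1/√0.1145 = 2.955; Δt_3 = 2.955 × 33.5 = 98.99 years.
Leg 4: 38.7 years is already measured at mission control.
Total: 16.20 + 34.20 + 98.99 + 38.70 years.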